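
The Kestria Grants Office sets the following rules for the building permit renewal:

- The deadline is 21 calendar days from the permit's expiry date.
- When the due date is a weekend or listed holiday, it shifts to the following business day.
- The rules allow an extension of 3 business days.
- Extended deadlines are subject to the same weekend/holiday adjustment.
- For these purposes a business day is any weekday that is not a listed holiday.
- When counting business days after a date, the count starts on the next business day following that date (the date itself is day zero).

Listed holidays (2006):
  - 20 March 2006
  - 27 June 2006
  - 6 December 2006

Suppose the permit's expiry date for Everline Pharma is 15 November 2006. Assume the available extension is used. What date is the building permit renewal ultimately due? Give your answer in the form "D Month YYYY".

21 calendar days after 15 November 2006 is 6 December 2006.
6 December 2006 is a listed holiday, so it moves to the next business day, 7 December 2006 (Thursday).
Applying the 3-business-day extension: 3 business days after 7 December 2006 is 12 December 2006.
12 December 2006 is a Tuesday and not a listed holiday, so it stands.
Deadline: 12 December 2006.

12 December 2006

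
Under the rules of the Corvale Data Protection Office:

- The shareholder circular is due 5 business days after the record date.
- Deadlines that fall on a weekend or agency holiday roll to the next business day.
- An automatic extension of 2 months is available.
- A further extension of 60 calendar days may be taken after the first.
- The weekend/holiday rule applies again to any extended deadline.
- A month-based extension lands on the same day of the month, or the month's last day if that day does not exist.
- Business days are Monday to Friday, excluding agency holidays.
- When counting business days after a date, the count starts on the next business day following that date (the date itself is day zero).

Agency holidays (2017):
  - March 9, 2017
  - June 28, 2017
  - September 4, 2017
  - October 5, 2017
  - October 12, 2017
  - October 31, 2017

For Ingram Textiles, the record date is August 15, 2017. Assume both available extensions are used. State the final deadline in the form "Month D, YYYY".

December 22, 2017

Starting the day after August 15, 2017 and counting 5 business days lands on August 22, 2017.
August 22, 2017 is a Tuesday and not a listed holiday, so it stands.
Add 2 months to August 22, 2017: October 22, 2017.
Because October 22, 2017 is a Sunday, the deadline becomes October 23, 2017 (Monday).
The 60-calendar-day extension moves the deadline from October 23, 2017 to December 22, 2017.
December 22, 2017 (Friday) is already a business day.
Final deadline: December 22, 2017.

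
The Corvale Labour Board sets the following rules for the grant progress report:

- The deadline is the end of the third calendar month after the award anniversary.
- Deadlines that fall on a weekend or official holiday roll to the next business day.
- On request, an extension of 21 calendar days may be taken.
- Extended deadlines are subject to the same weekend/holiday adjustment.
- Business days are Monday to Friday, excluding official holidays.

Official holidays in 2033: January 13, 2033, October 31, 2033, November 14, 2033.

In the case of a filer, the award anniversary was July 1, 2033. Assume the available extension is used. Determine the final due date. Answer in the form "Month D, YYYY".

November 22, 2033

3 months after July 1, 2033 falls in October 2033; the last day of that month is October 31, 2033.
October 31, 2033 falls on a listed holiday. Rolling to the next business day gives November 1, 2033, a Tuesday.
The 21-calendar-day extension moves the deadline from November 1, 2033 to November 22, 2033.
November 22, 2033 is a Tuesday and not a listed holiday, so it stands.
Final deadline: November 22, 2033.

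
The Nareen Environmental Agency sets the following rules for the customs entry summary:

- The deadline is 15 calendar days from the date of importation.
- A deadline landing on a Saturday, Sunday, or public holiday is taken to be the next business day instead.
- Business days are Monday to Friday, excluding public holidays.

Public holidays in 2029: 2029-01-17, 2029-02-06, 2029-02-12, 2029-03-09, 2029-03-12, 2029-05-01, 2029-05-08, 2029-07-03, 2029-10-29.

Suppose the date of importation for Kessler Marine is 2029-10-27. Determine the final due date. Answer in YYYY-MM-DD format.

2029-11-12

Trigger date 2029-10-27 + 15 calendar days = 2029-11-11.
2029-11-11 falls on a Sunday. Rolling to the next business day gives 2029-11-12, a Monday.
Deadline: 2029-11-12.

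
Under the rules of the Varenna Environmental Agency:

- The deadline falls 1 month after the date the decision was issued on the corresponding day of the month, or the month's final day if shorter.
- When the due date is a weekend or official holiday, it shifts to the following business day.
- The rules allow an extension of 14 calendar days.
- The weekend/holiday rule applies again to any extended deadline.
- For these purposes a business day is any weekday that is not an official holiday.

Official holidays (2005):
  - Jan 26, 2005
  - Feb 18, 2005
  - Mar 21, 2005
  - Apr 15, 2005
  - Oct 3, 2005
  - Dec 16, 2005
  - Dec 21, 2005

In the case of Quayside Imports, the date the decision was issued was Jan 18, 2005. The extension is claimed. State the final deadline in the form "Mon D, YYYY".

Mar 7, 2005

1 month from Jan 18, 2005 is Feb 18, 2005.
Feb 18, 2005 falls on a listed holiday. Rolling to the next business day gives Feb 21, 2005, a Monday.
Applying the 14-calendar-day extension: Feb 21, 2005 + 14 days = Mar 7, 2005.
Since Mar 7, 2005 is a Monday and not a holiday, the date is unchanged.
The final due date is Mar 7, 2005.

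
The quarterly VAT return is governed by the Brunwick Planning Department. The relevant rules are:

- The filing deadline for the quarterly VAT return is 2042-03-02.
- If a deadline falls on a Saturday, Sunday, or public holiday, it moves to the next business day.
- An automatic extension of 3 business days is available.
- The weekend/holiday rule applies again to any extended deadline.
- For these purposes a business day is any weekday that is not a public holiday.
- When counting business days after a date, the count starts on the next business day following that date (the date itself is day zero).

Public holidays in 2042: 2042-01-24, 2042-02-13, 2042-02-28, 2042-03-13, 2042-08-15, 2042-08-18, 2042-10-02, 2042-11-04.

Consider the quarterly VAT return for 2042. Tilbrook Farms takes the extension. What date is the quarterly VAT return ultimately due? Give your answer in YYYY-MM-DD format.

The stated deadline is 2042-03-02.
Because 2042-03-02 is a Sunday, the deadline becomes 2042-03-03 (Monday).
The 3-business-day extension runs from 2042-03-03 to 2042-03-06.
2042-03-06 (Thursday) is already a business day.
The final due date is 2042-03-06.

2042-03-06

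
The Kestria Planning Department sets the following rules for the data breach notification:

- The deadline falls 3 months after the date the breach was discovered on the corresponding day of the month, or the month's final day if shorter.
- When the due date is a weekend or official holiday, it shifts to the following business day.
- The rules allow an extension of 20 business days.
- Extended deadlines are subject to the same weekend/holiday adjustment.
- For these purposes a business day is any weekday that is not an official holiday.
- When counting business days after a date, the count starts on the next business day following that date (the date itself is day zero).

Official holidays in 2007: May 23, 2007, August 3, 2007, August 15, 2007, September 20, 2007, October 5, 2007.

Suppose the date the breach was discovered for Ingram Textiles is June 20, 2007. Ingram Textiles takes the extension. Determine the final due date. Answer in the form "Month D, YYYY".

October 22, 2007

3 months from June 20, 2007 is September 20, 2007.
September 20, 2007 falls on a listed holiday. Rolling to the next business day gives September 21, 2007, a Friday.
The 20-business-day extension runs from September 21, 2007 to October 22, 2007.
October 22, 2007 falls on a Monday, which is a business day, so no adjustment is needed.
So the filing is due October 22, 2007.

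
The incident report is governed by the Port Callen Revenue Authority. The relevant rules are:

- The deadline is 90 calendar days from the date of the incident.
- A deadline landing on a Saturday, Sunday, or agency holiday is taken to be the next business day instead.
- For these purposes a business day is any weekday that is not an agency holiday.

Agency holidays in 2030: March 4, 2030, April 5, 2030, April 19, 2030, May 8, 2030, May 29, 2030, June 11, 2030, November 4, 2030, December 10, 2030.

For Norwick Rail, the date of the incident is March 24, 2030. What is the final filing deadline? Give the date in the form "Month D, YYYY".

June 24, 2030

Adding 90 calendar days to March 24, 2030 gives June 22, 2030.
June 22, 2030 falls on a Saturday. Rolling to the next business day gives June 24, 2030, a Monday.
The final due date is June 24, 2030.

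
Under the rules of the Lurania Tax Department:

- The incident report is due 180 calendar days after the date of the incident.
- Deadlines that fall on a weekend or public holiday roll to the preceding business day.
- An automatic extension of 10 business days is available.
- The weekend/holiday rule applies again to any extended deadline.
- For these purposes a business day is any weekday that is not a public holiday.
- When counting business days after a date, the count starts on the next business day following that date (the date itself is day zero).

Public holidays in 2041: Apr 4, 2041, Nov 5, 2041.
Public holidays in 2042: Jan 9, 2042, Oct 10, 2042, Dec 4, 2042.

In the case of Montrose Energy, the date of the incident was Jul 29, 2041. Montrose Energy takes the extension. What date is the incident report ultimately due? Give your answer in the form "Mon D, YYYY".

Feb 7, 2042

Adding 180 calendar days to Jul 29, 2041 gives Jan 25, 2042.
Jan 25, 2042 is a Saturday; the preceding business day is Jan 24, 2042 (Friday).
Counting 10 further business days from Jan 24, 2042 reaches Feb 7, 2042.
Feb 7, 2042 falls on a Friday, which is a business day, so no adjustment is needed.
Final deadline: Feb 7, 2042.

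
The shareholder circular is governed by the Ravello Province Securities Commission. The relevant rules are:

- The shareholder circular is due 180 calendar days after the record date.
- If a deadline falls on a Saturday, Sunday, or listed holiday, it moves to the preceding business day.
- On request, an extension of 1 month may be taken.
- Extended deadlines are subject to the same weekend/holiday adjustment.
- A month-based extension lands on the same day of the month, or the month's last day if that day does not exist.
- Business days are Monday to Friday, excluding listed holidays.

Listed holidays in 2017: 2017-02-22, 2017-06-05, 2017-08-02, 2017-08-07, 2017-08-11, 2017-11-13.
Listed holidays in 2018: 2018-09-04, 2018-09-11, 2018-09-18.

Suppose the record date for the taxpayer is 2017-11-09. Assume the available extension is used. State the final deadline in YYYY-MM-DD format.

2018-06-08

From 2017-11-09, 180 calendar days later is 2018-05-08.
2018-05-08 (Tuesday) is already a business day.
Applying the 1 month extension: 1 month after 2018-05-08 is 2018-06-08.
2018-06-08 falls on a Friday, which is a business day, so no adjustment is needed.
The final due date is 2018-06-08.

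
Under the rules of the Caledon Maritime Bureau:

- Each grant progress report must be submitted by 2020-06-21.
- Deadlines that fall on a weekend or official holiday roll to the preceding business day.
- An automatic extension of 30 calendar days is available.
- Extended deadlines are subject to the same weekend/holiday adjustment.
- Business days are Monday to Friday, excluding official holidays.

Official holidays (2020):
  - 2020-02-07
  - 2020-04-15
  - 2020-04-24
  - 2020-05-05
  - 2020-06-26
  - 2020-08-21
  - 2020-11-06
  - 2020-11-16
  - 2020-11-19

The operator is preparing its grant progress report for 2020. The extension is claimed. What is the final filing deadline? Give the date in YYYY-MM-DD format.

The stated deadline is 2020-06-21.
2020-06-21 is a Sunday, so it moves to the preceding business day, 2020-06-19 (Friday).
The 30-calendar-day extension moves the deadline from 2020-06-19 to 2020-07-19.
Because 2020-07-19 is a Sunday, the deadline becomes 2020-07-17 (Friday).
The final due date is 2020-07-17.

2020-07-17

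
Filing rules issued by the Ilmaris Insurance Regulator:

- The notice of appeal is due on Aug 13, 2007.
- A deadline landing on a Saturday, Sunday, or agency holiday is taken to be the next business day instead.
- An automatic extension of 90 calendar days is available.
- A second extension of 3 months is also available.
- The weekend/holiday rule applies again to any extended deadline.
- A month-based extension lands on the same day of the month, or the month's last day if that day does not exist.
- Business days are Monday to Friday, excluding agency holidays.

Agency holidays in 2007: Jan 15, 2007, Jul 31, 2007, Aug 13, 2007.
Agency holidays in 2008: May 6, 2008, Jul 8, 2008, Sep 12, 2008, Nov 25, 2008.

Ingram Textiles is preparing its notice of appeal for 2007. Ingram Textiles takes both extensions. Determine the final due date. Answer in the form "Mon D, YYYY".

Feb 12, 2008

The stated deadline is Aug 13, 2007.
Aug 13, 2007 falls on a listed holiday. Rolling to the next business day gives Aug 14, 2007, a Tuesday.
Applying the 90-calendar-day extension: Aug 14, 2007 + 90 days = Nov 12, 2007.
Since Nov 12, 2007 is a Monday and not a holiday, the date is unchanged.
The 3 months extension carries Nov 12, 2007 to Feb 12, 2008.
Feb 12, 2008 (Tuesday) is already a business day.
So the filing is due Feb 12, 2008.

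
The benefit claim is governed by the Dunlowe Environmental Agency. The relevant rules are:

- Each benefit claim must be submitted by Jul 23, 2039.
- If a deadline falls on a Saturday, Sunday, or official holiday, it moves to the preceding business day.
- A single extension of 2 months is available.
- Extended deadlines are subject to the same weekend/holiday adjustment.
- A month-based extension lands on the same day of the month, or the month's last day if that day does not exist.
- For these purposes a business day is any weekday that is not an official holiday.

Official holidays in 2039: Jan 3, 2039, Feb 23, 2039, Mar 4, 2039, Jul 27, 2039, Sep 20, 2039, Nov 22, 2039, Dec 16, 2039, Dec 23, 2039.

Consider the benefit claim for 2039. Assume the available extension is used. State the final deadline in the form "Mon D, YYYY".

Sep 22, 2039

The statutory due date is Jul 23, 2039.
Because Jul 23, 2039 is a Saturday, the deadline becomes Jul 22, 2039 (Friday).
Applying the 2 months extension: 2 months after Jul 22, 2039 is Sep 22, 2039.
Sep 22, 2039 is a Thursday and not a listed holiday, so it stands.
Deadline: Sep 22, 2039.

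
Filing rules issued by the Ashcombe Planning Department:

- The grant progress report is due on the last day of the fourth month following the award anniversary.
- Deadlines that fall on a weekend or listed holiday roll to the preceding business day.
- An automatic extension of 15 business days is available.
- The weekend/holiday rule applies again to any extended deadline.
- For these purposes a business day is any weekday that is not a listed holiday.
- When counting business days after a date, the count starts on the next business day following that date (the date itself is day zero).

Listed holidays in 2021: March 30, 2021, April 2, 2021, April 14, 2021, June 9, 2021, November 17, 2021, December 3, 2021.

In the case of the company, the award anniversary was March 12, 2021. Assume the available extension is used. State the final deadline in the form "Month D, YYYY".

The fourth month after March 12, 2021 is July 2021, whose last day is July 31, 2021.
July 31, 2021 falls on a Saturday. Rolling to the preceding business day gives July 30, 2021, a Friday.
Applying the 15-business-day extension: 15 business days after July 30, 2021 is August 20, 2021.
August 20, 2021 falls on a Friday, which is a business day, so no adjustment is needed.
So the filing is due August 20, 2021.

August 20, 2021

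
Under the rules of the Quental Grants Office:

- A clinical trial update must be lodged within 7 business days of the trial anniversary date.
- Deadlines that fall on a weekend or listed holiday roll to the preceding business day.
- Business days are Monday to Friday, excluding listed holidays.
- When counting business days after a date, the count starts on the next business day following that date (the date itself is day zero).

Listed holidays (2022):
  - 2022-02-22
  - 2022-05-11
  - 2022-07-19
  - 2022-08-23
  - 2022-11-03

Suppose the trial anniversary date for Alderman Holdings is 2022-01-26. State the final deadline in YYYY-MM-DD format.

7 business days after 2022-01-26, excluding weekends and holidays, is 2022-02-04.
2022-02-04 is a Friday and not a listed holiday, so it stands.
Final deadline: 2022-02-04.

2022-02-04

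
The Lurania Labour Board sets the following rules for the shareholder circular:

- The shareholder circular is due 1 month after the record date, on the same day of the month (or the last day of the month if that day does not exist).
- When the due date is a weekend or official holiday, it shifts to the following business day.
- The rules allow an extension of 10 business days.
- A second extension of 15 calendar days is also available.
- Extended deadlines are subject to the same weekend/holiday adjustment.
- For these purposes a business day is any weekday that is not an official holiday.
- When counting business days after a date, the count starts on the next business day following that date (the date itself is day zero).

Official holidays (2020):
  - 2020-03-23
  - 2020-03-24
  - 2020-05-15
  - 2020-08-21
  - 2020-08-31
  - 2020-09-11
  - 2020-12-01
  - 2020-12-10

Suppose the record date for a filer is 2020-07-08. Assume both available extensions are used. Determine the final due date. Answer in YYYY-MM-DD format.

1 month after 2020-07-08, on the same day of the month, is 2020-08-08.
Because 2020-08-08 is a Saturday, the deadline becomes 2020-08-10 (Monday).
The 10-business-day extension runs from 2020-08-10 to 2020-08-25.
2020-08-25 (Tuesday) is already a business day.
Add the 15 calendar-day extension to 2020-08-25: 2020-09-09.
2020-09-09 falls on a Wednesday, which is a business day, so no adjustment is needed.
Deadline: 2020-09-09.

2020-09-09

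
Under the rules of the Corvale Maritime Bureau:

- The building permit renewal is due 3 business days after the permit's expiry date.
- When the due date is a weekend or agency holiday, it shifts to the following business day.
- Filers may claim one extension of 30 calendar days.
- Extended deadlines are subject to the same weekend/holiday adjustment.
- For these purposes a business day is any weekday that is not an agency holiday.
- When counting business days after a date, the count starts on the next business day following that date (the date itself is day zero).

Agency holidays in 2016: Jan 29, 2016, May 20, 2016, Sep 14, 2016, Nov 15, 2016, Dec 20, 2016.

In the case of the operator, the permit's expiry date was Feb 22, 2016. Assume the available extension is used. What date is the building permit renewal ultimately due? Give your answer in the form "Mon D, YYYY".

Mar 28, 2016

Starting the day after Feb 22, 2016 and counting 3 business days lands on Feb 25, 2016.
Feb 25, 2016 is a Thursday and not a listed holiday, so it stands.
Add the 30 calendar-day extension to Feb 25, 2016: Mar 26, 2016.
Mar 26, 2016 falls on a Saturday. Rolling to the next business day gives Mar 28, 2016, a Monday.
Deadline: Mar 28, 2016.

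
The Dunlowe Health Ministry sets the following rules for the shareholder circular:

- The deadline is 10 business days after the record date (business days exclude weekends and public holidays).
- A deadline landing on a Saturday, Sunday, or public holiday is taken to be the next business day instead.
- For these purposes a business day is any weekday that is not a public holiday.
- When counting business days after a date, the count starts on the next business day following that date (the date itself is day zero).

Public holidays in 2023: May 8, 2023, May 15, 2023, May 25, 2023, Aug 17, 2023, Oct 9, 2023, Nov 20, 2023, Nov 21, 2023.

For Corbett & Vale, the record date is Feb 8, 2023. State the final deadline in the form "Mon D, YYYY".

10 business days after Feb 8, 2023, excluding weekends and holidays, is Feb 22, 2023.
Since Feb 22, 2023 is a Wednesday and not a holiday, the date is unchanged.
The final due date is Feb 22, 2023.

Feb 22, 2023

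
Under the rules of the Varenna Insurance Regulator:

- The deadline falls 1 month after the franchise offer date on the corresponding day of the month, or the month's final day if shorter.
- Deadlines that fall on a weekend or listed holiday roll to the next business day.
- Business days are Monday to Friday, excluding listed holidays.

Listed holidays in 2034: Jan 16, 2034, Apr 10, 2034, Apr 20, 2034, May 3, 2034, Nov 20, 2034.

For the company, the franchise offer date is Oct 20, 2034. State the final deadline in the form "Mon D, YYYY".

Nov 21, 2034

1 month after Oct 20, 2034, on the same day of the month, is Nov 20, 2034.
Nov 20, 2034 is a listed holiday, so it moves to the next business day, Nov 21, 2034 (Tuesday).
The final due date is Nov 21, 2034.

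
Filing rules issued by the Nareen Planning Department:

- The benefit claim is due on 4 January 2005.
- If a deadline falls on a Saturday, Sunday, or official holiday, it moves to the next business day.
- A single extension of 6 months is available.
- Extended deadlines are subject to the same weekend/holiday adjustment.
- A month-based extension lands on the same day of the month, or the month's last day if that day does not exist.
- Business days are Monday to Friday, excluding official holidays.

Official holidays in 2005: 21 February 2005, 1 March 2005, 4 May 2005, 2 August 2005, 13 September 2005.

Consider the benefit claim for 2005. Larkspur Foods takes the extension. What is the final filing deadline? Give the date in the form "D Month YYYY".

Start from the fixed due date, 4 January 2005.
4 January 2005 (Tuesday) is already a business day.
Applying the 6 months extension: 6 months after 4 January 2005 is 4 July 2005.
4 July 2005 is a Monday and not a listed holiday, so it stands.
So the filing is due 4 July 2005.

4 July 2005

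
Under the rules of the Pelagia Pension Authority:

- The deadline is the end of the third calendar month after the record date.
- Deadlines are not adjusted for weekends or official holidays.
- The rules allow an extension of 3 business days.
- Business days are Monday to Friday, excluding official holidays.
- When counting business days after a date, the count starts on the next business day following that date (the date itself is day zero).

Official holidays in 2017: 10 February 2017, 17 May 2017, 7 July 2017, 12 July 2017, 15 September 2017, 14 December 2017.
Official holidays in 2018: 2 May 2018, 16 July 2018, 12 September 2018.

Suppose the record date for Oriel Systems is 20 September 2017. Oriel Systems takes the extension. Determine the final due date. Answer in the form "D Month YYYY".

The third month after 20 September 2017 is December 2017, whose last day is 31 December 2017.
31 December 2017 is a Sunday; no weekend or holiday adjustment applies.
Counting 3 further business days from 31 December 2017 reaches 3 January 2018.
No adjustment is made for weekends or holidays, so 3 January 2018 stands.
So the filing is due 3 January 2018.

3 January 2018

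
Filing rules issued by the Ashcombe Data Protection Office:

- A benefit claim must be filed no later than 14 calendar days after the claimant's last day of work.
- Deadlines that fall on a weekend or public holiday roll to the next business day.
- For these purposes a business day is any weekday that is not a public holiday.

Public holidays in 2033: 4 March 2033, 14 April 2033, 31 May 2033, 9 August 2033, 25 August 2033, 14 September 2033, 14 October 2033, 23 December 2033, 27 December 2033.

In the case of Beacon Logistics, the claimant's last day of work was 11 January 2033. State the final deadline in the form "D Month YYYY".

25 January 2033

From 11 January 2033, 14 calendar days later is 25 January 2033.
25 January 2033 (Tuesday) is already a business day.
Deadline: 25 January 2033.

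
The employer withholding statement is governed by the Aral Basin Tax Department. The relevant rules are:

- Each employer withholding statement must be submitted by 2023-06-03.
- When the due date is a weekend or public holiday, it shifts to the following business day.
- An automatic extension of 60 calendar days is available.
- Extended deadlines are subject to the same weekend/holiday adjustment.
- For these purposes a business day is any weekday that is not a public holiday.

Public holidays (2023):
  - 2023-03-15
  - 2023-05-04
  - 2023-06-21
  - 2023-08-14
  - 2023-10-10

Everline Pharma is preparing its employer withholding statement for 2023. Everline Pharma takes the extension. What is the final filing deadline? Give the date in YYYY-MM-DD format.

The stated deadline is 2023-06-03.
2023-06-03 falls on a Saturday. Rolling to the next business day gives 2023-06-05, a Monday.
Applying the 60-calendar-day extension: 2023-06-05 + 60 days = 2023-08-04.
2023-08-04 falls on a Friday, which is a business day, so no adjustment is needed.
Deadline: 2023-08-04.

2023-08-04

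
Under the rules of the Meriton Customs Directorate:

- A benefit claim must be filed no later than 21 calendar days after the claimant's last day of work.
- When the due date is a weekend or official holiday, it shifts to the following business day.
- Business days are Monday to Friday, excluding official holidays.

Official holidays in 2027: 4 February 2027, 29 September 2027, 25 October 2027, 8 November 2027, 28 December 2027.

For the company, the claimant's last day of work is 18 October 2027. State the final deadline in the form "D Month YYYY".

9 November 2027

Trigger date 18 October 2027 + 21 calendar days = 8 November 2027.
8 November 2027 falls on a listed holiday. Rolling to the next business day gives 9 November 2027, a Tuesday.
Final deadline: 9 November 2027.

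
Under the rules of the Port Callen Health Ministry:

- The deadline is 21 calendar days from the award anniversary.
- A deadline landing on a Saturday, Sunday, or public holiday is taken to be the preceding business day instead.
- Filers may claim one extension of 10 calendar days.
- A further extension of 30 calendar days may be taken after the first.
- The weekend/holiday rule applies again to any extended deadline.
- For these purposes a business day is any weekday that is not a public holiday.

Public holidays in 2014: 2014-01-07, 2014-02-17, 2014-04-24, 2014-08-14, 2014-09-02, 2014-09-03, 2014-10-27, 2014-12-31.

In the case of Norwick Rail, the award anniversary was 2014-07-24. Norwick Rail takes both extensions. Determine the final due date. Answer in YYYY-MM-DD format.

2014-09-19

21 calendar days after 2014-07-24 is 2014-08-14.
2014-08-14 is a listed holiday, so it moves to the preceding business day, 2014-08-13 (Wednesday).
Add the 10 calendar-day extension to 2014-08-13: 2014-08-23.
2014-08-23 falls on a Saturday. Rolling to the preceding business day gives 2014-08-22, a Friday.
The 30-calendar-day extension moves the deadline from 2014-08-22 to 2014-09-21.
2014-09-21 is a Sunday, so it moves to the preceding business day, 2014-09-19 (Friday).
So the filing is due 2014-09-19.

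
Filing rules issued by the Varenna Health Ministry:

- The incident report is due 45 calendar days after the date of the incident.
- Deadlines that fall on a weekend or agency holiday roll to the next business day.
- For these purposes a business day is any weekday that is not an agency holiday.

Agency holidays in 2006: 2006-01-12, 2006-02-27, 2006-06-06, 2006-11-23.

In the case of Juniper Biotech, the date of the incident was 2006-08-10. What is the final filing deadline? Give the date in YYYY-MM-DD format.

Trigger date 2006-08-10 + 45 calendar days = 2006-09-24.
2006-09-24 is a Sunday; the next business day is 2006-09-25 (Monday).
The final due date is 2006-09-25.

2006-09-25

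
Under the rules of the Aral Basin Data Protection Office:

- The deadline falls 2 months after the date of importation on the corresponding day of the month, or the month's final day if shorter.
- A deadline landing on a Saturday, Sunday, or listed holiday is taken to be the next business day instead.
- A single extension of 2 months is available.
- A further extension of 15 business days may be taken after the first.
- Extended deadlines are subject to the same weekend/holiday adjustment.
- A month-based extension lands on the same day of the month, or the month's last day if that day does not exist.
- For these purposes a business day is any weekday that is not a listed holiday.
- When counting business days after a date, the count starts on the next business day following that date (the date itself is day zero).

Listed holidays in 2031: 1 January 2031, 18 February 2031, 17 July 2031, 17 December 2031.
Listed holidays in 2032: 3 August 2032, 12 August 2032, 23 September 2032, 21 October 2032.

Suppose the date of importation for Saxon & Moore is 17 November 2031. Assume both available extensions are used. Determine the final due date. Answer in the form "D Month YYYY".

2 months from 17 November 2031 is 17 January 2032.
17 January 2032 falls on a Saturday. Rolling to the next business day gives 19 January 2032, a Monday.
Applying the 2 months extension: 2 months after 19 January 2032 is 19 March 2032.
19 March 2032 (Friday) is already a business day.
The 15-business-day extension runs from 19 March 2032 to 9 April 2032.
9 April 2032 falls on a Friday, which is a business day, so no adjustment is needed.
Final deadline: 9 April 2032.

9 April 2032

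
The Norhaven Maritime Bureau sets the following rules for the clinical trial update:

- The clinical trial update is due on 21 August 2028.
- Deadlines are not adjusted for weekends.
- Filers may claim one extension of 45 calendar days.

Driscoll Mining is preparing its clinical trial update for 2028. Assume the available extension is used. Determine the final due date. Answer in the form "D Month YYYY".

5 October 2028

The statutory due date is 21 August 2028.
21 August 2028 is a Monday; no weekend or holiday adjustment applies.
Applying the 45-calendar-day extension: 21 August 2028 + 45 days = 5 October 2028.
No adjustment is made for weekends or holidays, so 5 October 2028 stands.
Final deadline: 5 October 2028.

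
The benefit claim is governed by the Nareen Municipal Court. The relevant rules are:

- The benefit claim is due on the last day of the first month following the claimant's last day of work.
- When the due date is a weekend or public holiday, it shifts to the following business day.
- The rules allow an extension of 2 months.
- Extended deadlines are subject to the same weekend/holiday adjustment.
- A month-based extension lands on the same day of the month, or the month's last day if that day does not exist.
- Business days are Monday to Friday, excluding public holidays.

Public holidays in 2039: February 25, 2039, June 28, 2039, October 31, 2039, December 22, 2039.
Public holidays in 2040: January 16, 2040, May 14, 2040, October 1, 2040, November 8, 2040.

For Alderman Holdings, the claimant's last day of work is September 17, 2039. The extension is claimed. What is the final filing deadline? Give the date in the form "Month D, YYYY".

1 month after September 17, 2039 falls in October 2039; the last day of that month is October 31, 2039.
Because October 31, 2039 is a listed holiday, the deadline becomes November 1, 2039 (Tuesday).
Add 2 months to November 1, 2039: January 1, 2040.
January 1, 2040 falls on a Sunday. Rolling to the next business day gives January 2, 2040, a Monday.
Final deadline: January 2, 2040.

January 2, 2040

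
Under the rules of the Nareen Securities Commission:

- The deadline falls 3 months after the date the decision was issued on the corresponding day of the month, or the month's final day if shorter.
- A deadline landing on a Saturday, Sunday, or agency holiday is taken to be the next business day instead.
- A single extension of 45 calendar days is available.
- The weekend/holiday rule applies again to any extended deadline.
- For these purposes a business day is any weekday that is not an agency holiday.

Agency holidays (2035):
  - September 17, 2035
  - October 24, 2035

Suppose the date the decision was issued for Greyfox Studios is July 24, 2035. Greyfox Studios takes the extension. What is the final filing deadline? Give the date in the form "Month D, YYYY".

December 10, 2035

3 months after July 24, 2035, on the same day of the month, is October 24, 2035.
October 24, 2035 is a listed holiday; the next business day is October 25, 2035 (Thursday).
With the 45-day extension, October 25, 2035 becomes December 9, 2035.
December 9, 2035 is a Sunday; the next business day is December 10, 2035 (Monday).
So the filing is due December 10, 2035.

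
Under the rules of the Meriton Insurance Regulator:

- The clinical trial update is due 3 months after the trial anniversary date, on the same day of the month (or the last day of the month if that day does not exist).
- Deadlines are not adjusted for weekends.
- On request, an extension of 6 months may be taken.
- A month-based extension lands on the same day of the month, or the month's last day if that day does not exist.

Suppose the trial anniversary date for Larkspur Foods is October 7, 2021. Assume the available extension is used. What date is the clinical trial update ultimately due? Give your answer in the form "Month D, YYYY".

July 7, 2022

Moving 3 months forward from October 7, 2021 on the corresponding day gives January 7, 2022.
January 7, 2022 falls on a Friday. The rules make no weekend/holiday allowance, so it remains January 7, 2022.
Add 6 months to January 7, 2022: July 7, 2022.
July 7, 2022 falls on a Thursday. The rules make no weekend/holiday allowance, so it remains July 7, 2022.
Deadline: July 7, 2022.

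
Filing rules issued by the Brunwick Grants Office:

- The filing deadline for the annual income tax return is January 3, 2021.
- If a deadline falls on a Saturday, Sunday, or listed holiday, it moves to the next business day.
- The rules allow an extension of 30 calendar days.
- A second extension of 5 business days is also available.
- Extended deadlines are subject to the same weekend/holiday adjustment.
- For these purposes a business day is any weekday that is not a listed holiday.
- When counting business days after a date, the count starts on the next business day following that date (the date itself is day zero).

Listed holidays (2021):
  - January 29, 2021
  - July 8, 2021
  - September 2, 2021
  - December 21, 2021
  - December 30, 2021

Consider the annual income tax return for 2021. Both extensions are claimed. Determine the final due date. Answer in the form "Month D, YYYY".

February 10, 2021

The stated deadline is January 3, 2021.
Because January 3, 2021 is a Sunday, the deadline becomes January 4, 2021 (Monday).
The 30-calendar-day extension moves the deadline from January 4, 2021 to February 3, 2021.
February 3, 2021 is a Wednesday and not a listed holiday, so it stands.
The 5-business-day extension runs from February 3, 2021 to February 10, 2021.
February 10, 2021 falls on a Wednesday, which is a business day, so no adjustment is needed.
So the filing is due February 10, 2021.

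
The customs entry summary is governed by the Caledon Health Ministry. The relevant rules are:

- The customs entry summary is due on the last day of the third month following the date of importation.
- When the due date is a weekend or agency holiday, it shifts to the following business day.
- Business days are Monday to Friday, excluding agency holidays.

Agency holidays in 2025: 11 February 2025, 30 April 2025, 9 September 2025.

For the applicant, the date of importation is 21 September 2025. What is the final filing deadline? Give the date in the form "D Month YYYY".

31 December 2025

3 months after 21 September 2025 is December 2025; that month ends on 31 December 2025.
31 December 2025 falls on a Wednesday, which is a business day, so no adjustment is needed.
Final deadline: 31 December 2025.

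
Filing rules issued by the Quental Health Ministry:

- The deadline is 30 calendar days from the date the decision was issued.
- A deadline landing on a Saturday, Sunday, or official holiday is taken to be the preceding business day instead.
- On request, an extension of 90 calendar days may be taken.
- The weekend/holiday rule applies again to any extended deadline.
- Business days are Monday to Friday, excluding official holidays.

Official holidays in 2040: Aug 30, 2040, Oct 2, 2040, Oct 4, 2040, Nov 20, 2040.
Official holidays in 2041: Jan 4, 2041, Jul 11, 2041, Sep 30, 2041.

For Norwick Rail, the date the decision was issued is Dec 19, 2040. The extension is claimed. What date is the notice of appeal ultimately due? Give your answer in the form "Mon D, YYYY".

From Dec 19, 2040, 30 calendar days later is Jan 18, 2041.
Jan 18, 2041 (Friday) is already a business day.
Add the 90 calendar-day extension to Jan 18, 2041: Apr 18, 2041.
Apr 18, 2041 (Thursday) is already a business day.
The final due date is Apr 18, 2041.

Apr 18, 2041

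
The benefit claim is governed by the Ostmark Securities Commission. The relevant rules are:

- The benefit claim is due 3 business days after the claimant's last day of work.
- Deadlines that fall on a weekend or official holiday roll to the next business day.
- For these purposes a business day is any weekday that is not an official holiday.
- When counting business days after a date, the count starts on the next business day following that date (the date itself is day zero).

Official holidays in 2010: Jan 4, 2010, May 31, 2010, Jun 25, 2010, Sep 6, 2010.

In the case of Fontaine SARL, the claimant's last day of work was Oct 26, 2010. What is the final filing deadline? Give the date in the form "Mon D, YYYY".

Oct 29, 2010

Counting 3 business days after Oct 26, 2010 (skipping weekends and listed holidays) reaches Oct 29, 2010.
Since Oct 29, 2010 is a Friday and not a holiday, the date is unchanged.
The final due date is Oct 29, 2010.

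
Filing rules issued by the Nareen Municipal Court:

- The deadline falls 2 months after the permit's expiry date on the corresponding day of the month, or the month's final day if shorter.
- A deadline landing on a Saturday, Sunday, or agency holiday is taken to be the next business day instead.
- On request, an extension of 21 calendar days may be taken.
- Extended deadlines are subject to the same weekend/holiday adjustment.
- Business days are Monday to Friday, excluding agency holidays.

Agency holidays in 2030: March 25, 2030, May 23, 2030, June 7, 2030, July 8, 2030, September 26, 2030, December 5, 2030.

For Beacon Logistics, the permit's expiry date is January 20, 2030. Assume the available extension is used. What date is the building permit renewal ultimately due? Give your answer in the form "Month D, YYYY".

2 months after January 20, 2030, on the same day of the month, is March 20, 2030.
March 20, 2030 falls on a Wednesday, which is a business day, so no adjustment is needed.
The 21-calendar-day extension moves the deadline from March 20, 2030 to April 10, 2030.
Since April 10, 2030 is a Wednesday and not a holiday, the date is unchanged.
So the filing is due April 10, 2030.

April 10, 2030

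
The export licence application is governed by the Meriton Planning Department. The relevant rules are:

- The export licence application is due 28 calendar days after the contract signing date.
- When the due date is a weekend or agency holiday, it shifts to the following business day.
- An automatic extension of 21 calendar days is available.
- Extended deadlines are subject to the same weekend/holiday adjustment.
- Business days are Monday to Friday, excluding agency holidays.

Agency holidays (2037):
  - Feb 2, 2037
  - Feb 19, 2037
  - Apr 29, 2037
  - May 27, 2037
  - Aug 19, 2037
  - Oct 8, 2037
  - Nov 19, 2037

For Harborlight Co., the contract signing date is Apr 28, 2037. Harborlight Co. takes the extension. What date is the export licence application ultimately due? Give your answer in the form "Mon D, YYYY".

From Apr 28, 2037, 28 calendar days later is May 26, 2037.
May 26, 2037 is a Tuesday and not a listed holiday, so it stands.
The 21-calendar-day extension moves the deadline from May 26, 2037 to Jun 16, 2037.
Since Jun 16, 2037 is a Tuesday and not a holiday, the date is unchanged.
Deadline: Jun 16, 2037.

Jun 16, 2037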